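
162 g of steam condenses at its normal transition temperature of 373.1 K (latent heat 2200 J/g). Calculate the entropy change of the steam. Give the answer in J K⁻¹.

ΔS = -955 J/K

Heat released by the substance: Q = −mL = −162 × 2200 = −356400 J.
At constant T, ΔS = Q_rev/T = −356400 / 373.1 = -955 J/K.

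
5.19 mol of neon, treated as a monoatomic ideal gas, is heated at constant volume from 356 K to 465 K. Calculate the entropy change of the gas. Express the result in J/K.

ΔS = 17.3 J/K

At constant volume, ΔS = nC_V ln(T₂/T₁) with C_V = 3R/2 = 12.47 J mol⁻¹ K⁻¹.
ΔS = 5.19 × 12.47 × ln(465/356) = 17.3 J/K.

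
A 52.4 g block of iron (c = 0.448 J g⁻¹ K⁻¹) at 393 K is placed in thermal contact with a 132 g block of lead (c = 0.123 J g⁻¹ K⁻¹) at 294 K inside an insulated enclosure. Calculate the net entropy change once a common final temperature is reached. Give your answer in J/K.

Energy balance: T_f = (m₁c₁T₁ + m₂c₂T₂)/(m₁c₁ + m₂c₂) = 352.52 K.
ΔS₁ = m₁c₁ ln(T_f/T₁) = 23.4752 × ln(352.52/393) = -2.5516 J/K.
ΔS₂ = m₂c₂ ln(T_f/T₂) = 16.236 × ln(352.52/294) = 2.9475 J/K.
ΔS_total = -2.5516 + 2.9475 = 0.396 J/K.

ΔS_total = 0.396 J/K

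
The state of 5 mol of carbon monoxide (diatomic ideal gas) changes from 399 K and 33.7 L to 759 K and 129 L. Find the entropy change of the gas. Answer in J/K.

ΔS = 123 J/K

Entropy is a state function: ΔS = nC_V ln(T₂/T₁) + nR ln(V₂/V₁), with C_V = 5R/2 = 20.79 J mol⁻¹ K⁻¹ for a diatomic ideal gas.
ΔS = 5 × [20.79 × ln(759/399) + 8.314 × ln(129/33.7)] = 123 J/K.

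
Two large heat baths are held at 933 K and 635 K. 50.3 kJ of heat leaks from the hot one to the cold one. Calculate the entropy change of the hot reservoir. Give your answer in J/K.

ΔS_hot = -53.9 J/K

The hot reservoir loses heat Q, so ΔS_hot = −Q/T_H = −50300/933 = -53.9 J/K.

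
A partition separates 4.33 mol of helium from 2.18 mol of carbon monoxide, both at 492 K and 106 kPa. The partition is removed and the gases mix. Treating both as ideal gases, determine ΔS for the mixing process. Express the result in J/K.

ΔS_mix = 34.5 J/K

Mole fractions: x_A = 4.33/6.51 = 0.665, x_B = 0.335.
ΔS_mix = −R(n_A ln x_A + n_B ln x_B) = −8.314 × (4.33 ln 0.665 + 2.18 ln 0.335) = 34.5 J/K.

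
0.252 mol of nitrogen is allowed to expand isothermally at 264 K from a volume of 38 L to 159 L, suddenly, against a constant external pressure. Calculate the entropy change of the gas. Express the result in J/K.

ΔS_gas = 3 J/K

Entropy is a state function, so ΔS_gas depends only on the end states.
For an isothermal ideal gas ΔS_gas = nR ln(V₂/V₁) = 0.252 × 8.314 × ln(159/38) = 3 J/K.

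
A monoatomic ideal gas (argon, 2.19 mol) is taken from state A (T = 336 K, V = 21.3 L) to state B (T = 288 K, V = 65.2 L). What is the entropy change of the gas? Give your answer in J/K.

Entropy is a state function: ΔS = nC_V ln(T₂/T₁) + nR ln(V₂/V₁), with C_V = 3R/2 = 12.47 J mol⁻¹ K⁻¹ for a monoatomic ideal gas.
ΔS = 2.19 × [12.47 × ln(288/336) + 8.314 × ln(65.2/21.3)] = 16.2 J/K.

ΔS = 16.2 J/K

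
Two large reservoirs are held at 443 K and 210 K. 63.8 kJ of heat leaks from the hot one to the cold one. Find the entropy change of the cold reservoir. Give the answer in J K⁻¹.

The cold reservoir gains heat Q, so ΔS_cold = +Q/T_C = 63800/210 = 304 J/K.

ΔS_cold = 304 J/K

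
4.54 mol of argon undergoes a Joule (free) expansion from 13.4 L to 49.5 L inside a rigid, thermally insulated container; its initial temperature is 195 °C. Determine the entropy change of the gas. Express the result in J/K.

No heat is exchanged and no work is done, so the ideal-gas temperature stays constant.
Entropy is a state function; using a reversible isothermal path, ΔS_gas = nR ln(V₂/V₁) = 4.54 × 8.314 × ln(49.5/13.4) = 49.3 J/K.

ΔS_gas = 49.3 J/K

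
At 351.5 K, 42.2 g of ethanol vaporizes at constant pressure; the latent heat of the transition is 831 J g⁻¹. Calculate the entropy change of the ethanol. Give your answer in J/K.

ΔS = 99.8 J/K

Heat absorbed by the substance: Q = mL = 42.2 × 831 = 35068.2 J.
At constant T, ΔS = Q_rev/T = 35068.2 / 351.5 = 99.8 J/K.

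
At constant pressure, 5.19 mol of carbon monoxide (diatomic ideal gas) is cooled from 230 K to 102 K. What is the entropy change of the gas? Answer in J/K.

At constant pressure, ΔS = nC_p ln(T₂/T₁) with C_p = 7R/2 = 29.1 J mol⁻¹ K⁻¹.
ΔS = 5.19 × 29.1 × ln(102/230) = -123 J/K.

ΔS = -123 J/K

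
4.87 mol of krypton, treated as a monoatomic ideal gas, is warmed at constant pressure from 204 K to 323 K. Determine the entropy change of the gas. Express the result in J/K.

At constant pressure, ΔS = nC_p ln(T₂/T₁) with C_p = 5R/2 = 20.79 J mol⁻¹ K⁻¹.
ΔS = 4.87 × 20.79 × ln(323/204) = 46.5 J/K.

ΔS = 46.5 J/K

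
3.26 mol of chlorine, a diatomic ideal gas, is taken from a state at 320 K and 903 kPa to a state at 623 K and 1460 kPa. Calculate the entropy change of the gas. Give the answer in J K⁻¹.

ΔS = nC_p ln(T₂/T₁) − nR ln(P₂/P₁), with C_p = 7R/2 = 29.1 J mol⁻¹ K⁻¹ for a diatomic ideal gas.
ΔS = 3.26 × [29.1 × ln(623/320) − 8.314 × ln(1460/903)] = 50.2 J/K.

ΔS = 50.2 J/K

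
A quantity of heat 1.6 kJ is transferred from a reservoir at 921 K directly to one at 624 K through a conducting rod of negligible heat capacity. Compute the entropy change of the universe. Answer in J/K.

ΔS_hot = −Q/T_H = −1600/921 = -1.737 J/K and ΔS_cold = +Q/T_C = 1600/624 = 2.564 J/K.
ΔS_total = -1.737 + 2.564 = 0.827 J/K, positive as the second law requires.

ΔS_total = 0.827 J/K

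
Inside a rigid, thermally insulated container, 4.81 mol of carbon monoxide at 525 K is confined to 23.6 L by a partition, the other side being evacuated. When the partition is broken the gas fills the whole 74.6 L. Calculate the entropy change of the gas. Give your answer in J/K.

For an ideal gas in free expansion Q = 0 and W = 0, so T is unchanged.
Entropy is a state function; using a reversible isothermal path, ΔS_gas = nR ln(V₂/V₁) = 4.81 × 8.314 × ln(74.6/23.6) = 46 J/K.

ΔS_gas = 46 J/K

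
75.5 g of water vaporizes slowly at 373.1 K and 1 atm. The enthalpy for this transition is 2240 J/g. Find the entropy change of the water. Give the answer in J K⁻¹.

Heat absorbed by the substance: Q = mL = 75.5 × 2240 = 169120 J.
At constant T, ΔS = Q_rev/T = 169120 / 373.1 = 453 J/K.

ΔS = 453 J/K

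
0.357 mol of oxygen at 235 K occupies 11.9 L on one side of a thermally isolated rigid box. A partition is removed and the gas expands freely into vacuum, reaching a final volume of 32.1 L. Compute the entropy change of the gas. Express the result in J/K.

ΔS_gas = 2.95 J/K

For an ideal gas in free expansion Q = 0 and W = 0, so T is unchanged.
Entropy is a state function; using a reversible isothermal path, ΔS_gas = nR ln(V₂/V₁) = 0.357 × 8.314 × ln(32.1/11.9) = 2.95 J/K.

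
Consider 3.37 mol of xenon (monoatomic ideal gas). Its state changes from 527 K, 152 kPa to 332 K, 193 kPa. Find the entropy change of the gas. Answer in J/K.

ΔS = nC_p ln(T₂/T₁) − nR ln(P₂/P₁), with C_p = 5R/2 = 20.79 J mol⁻¹ K⁻¹ for a monoatomic ideal gas.
ΔS = 3.37 × [20.79 × ln(332/527) − 8.314 × ln(193/152)] = -39.1 J/K.

ΔS = -39.1 J/K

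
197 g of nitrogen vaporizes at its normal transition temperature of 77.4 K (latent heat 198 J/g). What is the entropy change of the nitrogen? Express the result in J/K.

Heat absorbed by the substance: Q = mL = 197 × 198 = 39006 J.
At constant T, ΔS = Q_rev/T = 39006 / 77.4 = 504 J/K.

ΔS = 504 J/K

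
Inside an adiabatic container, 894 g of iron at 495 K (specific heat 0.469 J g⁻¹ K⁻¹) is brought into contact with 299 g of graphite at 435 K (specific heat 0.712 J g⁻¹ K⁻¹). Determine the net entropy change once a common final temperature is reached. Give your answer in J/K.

ΔS_total = 1.16 J/K

Energy balance: T_f = (m₁c₁T₁ + m₂c₂T₂)/(m₁c₁ + m₂c₂) = 474.79 K.
ΔS₁ = m₁c₁ ln(T_f/T₁) = 419.286 × ln(474.79/495) = -17.474 J/K.
ΔS₂ = m₂c₂ ln(T_f/T₂) = 212.888 × ln(474.79/435) = 18.635 J/K.
ΔS_total = -17.474 + 18.635 = 1.16 J/K.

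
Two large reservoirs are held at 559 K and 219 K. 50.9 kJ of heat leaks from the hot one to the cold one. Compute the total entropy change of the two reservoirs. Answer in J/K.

ΔS_hot = −Q/T_H = −50900/559 = -91.06 J/K and ΔS_cold = +Q/T_C = 50900/219 = 232.4 J/K.
ΔS_total = -91.06 + 232.4 = 141 J/K, positive as the second law requires.

ΔS_total = 141 J/K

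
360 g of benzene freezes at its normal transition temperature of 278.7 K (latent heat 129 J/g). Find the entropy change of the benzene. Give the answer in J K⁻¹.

ΔS = -167 J/K

Heat released by the substance: Q = −mL = −360 × 129 = −46440 J.
At constant T, ΔS = Q_rev/T = −46440 / 278.7 = -167 J/K.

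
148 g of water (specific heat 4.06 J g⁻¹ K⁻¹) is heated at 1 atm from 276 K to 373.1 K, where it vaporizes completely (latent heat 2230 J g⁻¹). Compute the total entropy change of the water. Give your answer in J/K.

ΔS = 1070 J/K

Warming step: ΔS₁ = m c ln(T_tr/T_i) = 148 × 4.06 × ln(373.1/276) = 181.1 J/K.
Phase change: ΔS₂ = +mL/T_tr = 148 × 2230 / 373.1 = 884.6 J/K.
ΔS_total = (181.1) + (884.6) = 1070 J/K.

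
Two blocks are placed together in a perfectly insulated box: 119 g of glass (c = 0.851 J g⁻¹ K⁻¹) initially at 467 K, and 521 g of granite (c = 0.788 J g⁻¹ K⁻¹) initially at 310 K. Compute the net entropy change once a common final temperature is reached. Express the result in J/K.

ΔS_total = 7.38 J/K

Energy balance: T_f = (m₁c₁T₁ + m₂c₂T₂)/(m₁c₁ + m₂c₂) = 341.06 K.
ΔS₁ = m₁c₁ ln(T_f/T₁) = 101.269 × ln(341.06/467) = -31.825 J/K.
ΔS₂ = m₂c₂ ln(T_f/T₂) = 410.548 × ln(341.06/310) = 39.207 J/K.
ΔS_total = -31.825 + 39.207 = 7.38 J/K.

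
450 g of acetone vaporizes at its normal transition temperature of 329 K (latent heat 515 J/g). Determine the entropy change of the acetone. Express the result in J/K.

ΔS = 704 J/K

Heat absorbed by the substance: Q = mL = 450 × 515 = 231750 J.
At constant T, ΔS = Q_rev/T = 231750 / 329 = 704 J/K.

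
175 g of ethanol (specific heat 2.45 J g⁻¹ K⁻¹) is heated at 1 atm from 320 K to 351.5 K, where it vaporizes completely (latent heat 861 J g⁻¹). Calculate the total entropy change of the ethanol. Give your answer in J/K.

ΔS = 469 J/K

Warming step: ΔS₁ = m c ln(T_tr/T_i) = 175 × 2.45 × ln(351.5/320) = 40.25 J/K.
Phase change: ΔS₂ = +mL/T_tr = 175 × 861 / 351.5 = 428.7 J/K.
ΔS_total = (40.25) + (428.7) = 469 J/K.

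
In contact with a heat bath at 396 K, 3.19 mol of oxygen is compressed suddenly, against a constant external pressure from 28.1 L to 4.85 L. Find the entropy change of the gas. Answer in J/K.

ΔS_gas = -46.6 J/K

Entropy is a state function, so ΔS_gas depends only on the end states.
For an isothermal ideal gas ΔS_gas = nR ln(V₂/V₁) = 3.19 × 8.314 × ln(4.85/28.1) = -46.6 J/K.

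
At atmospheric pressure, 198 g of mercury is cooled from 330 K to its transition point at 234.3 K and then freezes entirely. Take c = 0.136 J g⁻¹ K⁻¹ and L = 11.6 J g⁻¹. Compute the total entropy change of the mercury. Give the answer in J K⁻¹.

Cooling step: ΔS₁ = m c ln(T_tr/T_i) = 198 × 0.136 × ln(234.3/330) = -9.223 J/K.
Phase change: ΔS₂ = −mL/T_tr = −198 × 11.6 / 234.3 = -9.803 J/K.
ΔS_total = (-9.223) + (-9.803) = -19 J/K.

ΔS = -19 J/K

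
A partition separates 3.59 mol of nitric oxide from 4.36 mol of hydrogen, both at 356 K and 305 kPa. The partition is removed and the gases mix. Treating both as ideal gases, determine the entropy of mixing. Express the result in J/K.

Mole fractions: x_A = 3.59/7.95 = 0.452, x_B = 0.548.
ΔS_mix = −R(n_A ln x_A + n_B ln x_B) = −8.314 × (3.59 ln 0.452 + 4.36 ln 0.548) = 45.5 J/K.

ΔS_mix = 45.5 J/K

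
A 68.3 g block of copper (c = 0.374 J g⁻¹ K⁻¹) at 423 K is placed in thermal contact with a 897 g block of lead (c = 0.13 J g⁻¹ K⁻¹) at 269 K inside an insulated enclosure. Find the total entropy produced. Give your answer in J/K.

ΔS_total = 2.36 J/K

Energy balance: T_f = (m₁c₁T₁ + m₂c₂T₂)/(m₁c₁ + m₂c₂) = 296.67 K.
ΔS₁ = m₁c₁ ln(T_f/T₁) = 25.5442 × ln(296.67/423) = -9.062 J/K.
ΔS₂ = m₂c₂ ln(T_f/T₂) = 116.61 × ln(296.67/269) = 11.42 J/K.
ΔS_total = -9.062 + 11.42 = 2.36 J/K.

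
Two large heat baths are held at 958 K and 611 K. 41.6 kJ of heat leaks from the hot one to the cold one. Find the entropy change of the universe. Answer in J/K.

ΔS_hot = −Q/T_H = −41600/958 = -43.42 J/K and ΔS_cold = +Q/T_C = 41600/611 = 68.09 J/K.
ΔS_total = -43.42 + 68.09 = 24.7 J/K, positive as the second law requires.

ΔS_total = 24.7 J/K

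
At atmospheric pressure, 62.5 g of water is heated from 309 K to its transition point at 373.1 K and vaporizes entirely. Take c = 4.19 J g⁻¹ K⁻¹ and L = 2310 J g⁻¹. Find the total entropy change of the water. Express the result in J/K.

ΔS = 436 J/K

Warming step: ΔS₁ = m c ln(T_tr/T_i) = 62.5 × 4.19 × ln(373.1/309) = 49.36 J/K.
Phase change: ΔS₂ = +mL/T_tr = 62.5 × 2310 / 373.1 = 387 J/K.
ΔS_total = (49.36) + (387) = 436 J/K.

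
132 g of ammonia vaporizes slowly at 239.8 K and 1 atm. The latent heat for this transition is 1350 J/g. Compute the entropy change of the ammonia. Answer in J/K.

Heat absorbed by the substance: Q = mL = 132 × 1350 = 178200 J.
At constant T, ΔS = Q_rev/T = 178200 / 239.8 = 743 J/K.

ΔS = 743 J/K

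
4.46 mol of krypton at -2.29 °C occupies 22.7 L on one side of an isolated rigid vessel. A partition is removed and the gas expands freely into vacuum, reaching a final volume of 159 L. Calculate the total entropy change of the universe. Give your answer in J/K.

ΔS_universe = 72.2 J/K

For an ideal gas in free expansion Q = 0 and W = 0, so T is unchanged.
Entropy is a state function; using a reversible isothermal path, ΔS_gas = nR ln(V₂/V₁) = 4.46 × 8.314 × ln(159/22.7) = 72.2 J/K.
The insulated surroundings exchange no heat, so ΔS_surr = 0 and ΔS_universe = ΔS_gas.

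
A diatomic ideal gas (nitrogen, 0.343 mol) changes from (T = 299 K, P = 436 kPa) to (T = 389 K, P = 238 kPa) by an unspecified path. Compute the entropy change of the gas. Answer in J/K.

ΔS = nC_p ln(T₂/T₁) − nR ln(P₂/P₁), with C_p = 7R/2 = 29.1 J mol⁻¹ K⁻¹ for a diatomic ideal gas.
ΔS = 0.343 × [29.1 × ln(389/299) − 8.314 × ln(238/436)] = 4.35 J/K.

ΔS = 4.35 J/K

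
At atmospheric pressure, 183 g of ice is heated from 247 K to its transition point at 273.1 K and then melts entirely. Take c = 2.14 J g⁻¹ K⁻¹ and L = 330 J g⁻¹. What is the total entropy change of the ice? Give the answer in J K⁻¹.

Warming step: ΔS₁ = m c ln(T_tr/T_i) = 183 × 2.14 × ln(273.1/247) = 39.34 J/K.
Phase change: ΔS₂ = +mL/T_tr = 183 × 330 / 273.1 = 221.1 J/K.
ΔS_total = (39.34) + (221.1) = 260 J/K.

ΔS = 260 J/K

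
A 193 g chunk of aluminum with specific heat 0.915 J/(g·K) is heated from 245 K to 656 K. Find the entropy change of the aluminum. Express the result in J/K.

ΔS = ∫dQ_rev/T = m c ln(T₂/T₁) = 193 × 0.915 × ln(656/245) = 174 J/K.

ΔS = 174 J/K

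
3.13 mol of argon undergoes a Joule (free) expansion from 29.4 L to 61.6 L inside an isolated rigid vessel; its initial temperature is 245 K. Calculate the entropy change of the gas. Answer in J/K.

ΔS_gas = 19.2 J/K

For an ideal gas in free expansion Q = 0 and W = 0, so T is unchanged.
Entropy is a state function; using a reversible isothermal path, ΔS_gas = nR ln(V₂/V₁) = 3.13 × 8.314 × ln(61.6/29.4) = 19.2 J/K.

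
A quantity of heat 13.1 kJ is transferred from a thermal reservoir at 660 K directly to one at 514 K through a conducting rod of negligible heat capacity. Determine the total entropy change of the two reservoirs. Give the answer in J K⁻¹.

ΔS_hot = −Q/T_H = −13100/660 = -19.85 J/K and ΔS_cold = +Q/T_C = 13100/514 = 25.49 J/K.
ΔS_total = -19.85 + 25.49 = 5.64 J/K, positive as the second law requires.

ΔS_total = 5.64 J/K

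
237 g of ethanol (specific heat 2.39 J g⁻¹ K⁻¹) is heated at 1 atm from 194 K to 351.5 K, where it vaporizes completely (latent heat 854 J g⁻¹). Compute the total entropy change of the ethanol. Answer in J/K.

ΔS = 912 J/K

Warming step: ΔS₁ = m c ln(T_tr/T_i) = 237 × 2.39 × ln(351.5/194) = 336.7 J/K.
Phase change: ΔS₂ = +mL/T_tr = 237 × 854 / 351.5 = 575.8 J/K.
ΔS_total = (336.7) + (575.8) = 912 J/K.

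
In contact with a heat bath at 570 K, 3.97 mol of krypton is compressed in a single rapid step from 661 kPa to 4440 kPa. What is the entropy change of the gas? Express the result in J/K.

ΔS_gas = -62.9 J/K

Entropy is a state function, so ΔS_gas depends only on the end states.
For an isothermal ideal gas ΔS_gas = nR ln(P₁/P₂) = 3.97 × 8.314 × ln(661/4440) = -62.9 J/K.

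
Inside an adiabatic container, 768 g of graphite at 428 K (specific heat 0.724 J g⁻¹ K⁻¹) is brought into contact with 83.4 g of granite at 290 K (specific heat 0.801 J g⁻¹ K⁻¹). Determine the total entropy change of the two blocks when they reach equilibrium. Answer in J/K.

Energy balance: T_f = (m₁c₁T₁ + m₂c₂T₂)/(m₁c₁ + m₂c₂) = 413.2 K.
ΔS₁ = m₁c₁ ln(T_f/T₁) = 556.032 × ln(413.2/428) = -19.57 J/K.
ΔS₂ = m₂c₂ ln(T_f/T₂) = 66.8034 × ln(413.2/290) = 23.65 J/K.
ΔS_total = -19.57 + 23.65 = 4.08 J/K.

ΔS_total = 4.08 J/K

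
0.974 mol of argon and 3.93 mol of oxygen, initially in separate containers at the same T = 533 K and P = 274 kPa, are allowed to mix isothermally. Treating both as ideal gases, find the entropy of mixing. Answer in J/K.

Mole fractions: x_A = 0.974/4.9 = 0.199, x_B = 0.801.
ΔS_mix = −R(n_A ln x_A + n_B ln x_B) = −8.314 × (0.974 ln 0.199 + 3.93 ln 0.801) = 20.3 J/K.

ΔS_mix = 20.3 J/K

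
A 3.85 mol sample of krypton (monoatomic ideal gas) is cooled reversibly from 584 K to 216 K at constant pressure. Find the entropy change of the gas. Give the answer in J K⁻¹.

At constant pressure, ΔS = nC_p ln(T₂/T₁) with C_p = 5R/2 = 20.79 J mol⁻¹ K⁻¹.
ΔS = 3.85 × 20.79 × ln(216/584) = -79.6 J/K.

ΔS = -79.6 J/K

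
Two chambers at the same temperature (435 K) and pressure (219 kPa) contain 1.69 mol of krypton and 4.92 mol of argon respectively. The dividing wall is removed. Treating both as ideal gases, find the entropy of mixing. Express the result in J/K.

ΔS_mix = 31.2 J/K

Mole fractions: x_A = 1.69/6.61 = 0.256, x_B = 0.744.
ΔS_mix = −R(n_A ln x_A + n_B ln x_B) = −8.314 × (1.69 ln 0.256 + 4.92 ln 0.744) = 31.2 J/K.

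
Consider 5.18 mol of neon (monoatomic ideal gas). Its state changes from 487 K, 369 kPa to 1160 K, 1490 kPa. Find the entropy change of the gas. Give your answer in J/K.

ΔS = nC_p ln(T₂/T₁) − nR ln(P₂/P₁), with C_p = 5R/2 = 20.79 J mol⁻¹ K⁻¹ for a monoatomic ideal gas.
ΔS = 5.18 × [20.79 × ln(1160/487) − 8.314 × ln(1490/369)] = 33.3 J/K.

ΔS = 33.3 J/K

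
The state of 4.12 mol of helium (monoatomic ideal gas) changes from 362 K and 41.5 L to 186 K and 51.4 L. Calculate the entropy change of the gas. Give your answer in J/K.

ΔS = -26.9 J/K

Entropy is a state function: ΔS = nC_V ln(T₂/T₁) + nR ln(V₂/V₁), with C_V = 3R/2 = 12.47 J mol⁻¹ K⁻¹ for a monoatomic ideal gas.
ΔS = 4.12 × [12.47 × ln(186/362) + 8.314 × ln(51.4/41.5)] = -26.9 J/K.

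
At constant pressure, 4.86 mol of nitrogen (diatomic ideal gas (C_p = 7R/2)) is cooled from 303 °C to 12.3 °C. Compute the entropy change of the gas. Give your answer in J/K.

In kelvin: T₁ = 576.15 K, T₂ = 285.45 K. At constant pressure, ΔS = nC_p ln(T₂/T₁) with C_p = 7R/2 = 29.1 J mol⁻¹ K⁻¹.
ΔS = 4.86 × 29.1 × ln(285.45/576.15) = -99.3 J/K.

ΔS = -99.3 J/K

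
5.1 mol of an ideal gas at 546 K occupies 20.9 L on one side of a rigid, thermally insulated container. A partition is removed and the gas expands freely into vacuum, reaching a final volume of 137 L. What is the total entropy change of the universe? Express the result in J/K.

For an ideal gas in free expansion Q = 0 and W = 0, so T is unchanged.
Entropy is a state function; using a reversible isothermal path, ΔS_gas = nR ln(V₂/V₁) = 5.1 × 8.314 × ln(137/20.9) = 79.7 J/K.
The insulated surroundings exchange no heat, so ΔS_surr = 0 and ΔS_universe = ΔS_gas.

ΔS_universe = 79.7 J/K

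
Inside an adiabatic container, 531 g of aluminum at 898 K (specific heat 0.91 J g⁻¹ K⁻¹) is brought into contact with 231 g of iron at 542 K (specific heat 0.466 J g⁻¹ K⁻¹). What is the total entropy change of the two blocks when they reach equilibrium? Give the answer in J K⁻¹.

ΔS_total = 10.1 J/K

Energy balance: T_f = (m₁c₁T₁ + m₂c₂T₂)/(m₁c₁ + m₂c₂) = 833.14 K.
ΔS₁ = m₁c₁ ln(T_f/T₁) = 483.21 × ln(833.14/898) = -36.22 J/K.
ΔS₂ = m₂c₂ ln(T_f/T₂) = 107.646 × ln(833.14/542) = 46.28 J/K.
ΔS_total = -36.22 + 46.28 = 10.1 J/K.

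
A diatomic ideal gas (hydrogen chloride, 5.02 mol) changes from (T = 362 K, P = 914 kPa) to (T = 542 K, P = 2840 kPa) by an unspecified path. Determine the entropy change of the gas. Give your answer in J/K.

ΔS = nC_p ln(T₂/T₁) − nR ln(P₂/P₁), with C_p = 7R/2 = 29.1 J mol⁻¹ K⁻¹ for a diatomic ideal gas.
ΔS = 5.02 × [29.1 × ln(542/362) − 8.314 × ln(2840/914)] = 11.6 J/K.

ΔS = 11.6 J/K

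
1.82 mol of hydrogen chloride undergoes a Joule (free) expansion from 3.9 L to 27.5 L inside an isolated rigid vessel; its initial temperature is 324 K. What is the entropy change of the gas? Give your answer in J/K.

For an ideal gas in free expansion Q = 0 and W = 0, so T is unchanged.
Entropy is a state function; using a reversible isothermal path, ΔS_gas = nR ln(V₂/V₁) = 1.82 × 8.314 × ln(27.5/3.9) = 29.6 J/K.

ΔS_gas = 29.6 J/K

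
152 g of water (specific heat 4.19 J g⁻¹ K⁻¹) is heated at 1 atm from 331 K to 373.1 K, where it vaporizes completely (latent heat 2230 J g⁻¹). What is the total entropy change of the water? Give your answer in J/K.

ΔS = 985 J/K

Warming step: ΔS₁ = m c ln(T_tr/T_i) = 152 × 4.19 × ln(373.1/331) = 76.25 J/K.
Phase change: ΔS₂ = +mL/T_tr = 152 × 2230 / 373.1 = 908.5 J/K.
ΔS_total = (76.25) + (908.5) = 985 J/K.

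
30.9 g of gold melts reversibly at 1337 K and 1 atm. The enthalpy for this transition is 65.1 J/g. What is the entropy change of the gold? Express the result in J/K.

ΔS = 1.5 J/K

Heat absorbed by the substance: Q = mL = 30.9 × 65.1 = 2011.59 J.
At constant T, ΔS = Q_rev/T = 2011.59 / 1337 = 1.5 J/K.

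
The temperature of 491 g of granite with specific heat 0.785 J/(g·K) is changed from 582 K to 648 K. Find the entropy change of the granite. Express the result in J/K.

ΔS = 41.4 J/K

ΔS = ∫dQ_rev/T = m c ln(T₂/T₁) = 491 × 0.785 × ln(648/582) = 41.4 J/K.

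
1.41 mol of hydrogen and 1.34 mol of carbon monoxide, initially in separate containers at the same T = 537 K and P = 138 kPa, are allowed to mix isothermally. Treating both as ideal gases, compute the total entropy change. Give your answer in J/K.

ΔS_mix = 15.8 J/K

Mole fractions: x_A = 1.41/2.75 = 0.513, x_B = 0.487.
ΔS_mix = −R(n_A ln x_A + n_B ln x_B) = −8.314 × (1.41 ln 0.513 + 1.34 ln 0.487) = 15.8 J/K.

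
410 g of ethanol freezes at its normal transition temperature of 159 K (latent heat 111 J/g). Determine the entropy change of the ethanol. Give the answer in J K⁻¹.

Heat released by the substance: Q = −mL = −410 × 111 = −45510 J.
At constant T, ΔS = Q_rev/T = −45510 / 159 = -286 J/K.

ΔS = -286 J/K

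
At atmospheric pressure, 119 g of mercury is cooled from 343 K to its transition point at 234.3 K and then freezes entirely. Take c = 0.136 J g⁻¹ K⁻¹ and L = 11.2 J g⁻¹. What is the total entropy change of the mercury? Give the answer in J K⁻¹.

ΔS = -11.9 J/K

Cooling step: ΔS₁ = m c ln(T_tr/T_i) = 119 × 0.136 × ln(234.3/343) = -6.168 J/K.
Phase change: ΔS₂ = −mL/T_tr = −119 × 11.2 / 234.3 = -5.688 J/K.
ΔS_total = (-6.168) + (-5.688) = -11.9 J/K.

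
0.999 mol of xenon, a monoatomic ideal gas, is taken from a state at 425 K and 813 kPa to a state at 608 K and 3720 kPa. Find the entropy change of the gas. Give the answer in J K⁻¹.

ΔS = nC_p ln(T₂/T₁) − nR ln(P₂/P₁), with C_p = 5R/2 = 20.79 J mol⁻¹ K⁻¹ for a monoatomic ideal gas.
ΔS = 0.999 × [20.79 × ln(608/425) − 8.314 × ln(3720/813)] = -5.2 J/K.

ΔS = -5.2 J/K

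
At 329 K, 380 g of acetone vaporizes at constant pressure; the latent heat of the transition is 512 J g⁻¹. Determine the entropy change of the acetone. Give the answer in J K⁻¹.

Heat absorbed by the substance: Q = mL = 380 × 512 = 194560 J.
At constant T, ΔS = Q_rev/T = 194560 / 329 = 591 J/K.

ΔS = 591 J/K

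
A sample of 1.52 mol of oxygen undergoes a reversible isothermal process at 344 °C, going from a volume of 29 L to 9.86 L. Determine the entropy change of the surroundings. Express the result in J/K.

ΔS_surr = 13.6 J/K

For an isothermal ideal gas ΔS_gas = nR ln(V₂/V₁) = 1.52 × 8.314 × ln(9.86/29) = -13.6 J/K.
The process is reversible, so ΔS_surr = −ΔS_gas = 13.6 J/K and ΔS_universe = 0.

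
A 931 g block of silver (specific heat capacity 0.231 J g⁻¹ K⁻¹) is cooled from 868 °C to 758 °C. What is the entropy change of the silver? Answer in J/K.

ΔS = -21.8 J/K

In kelvin: T₁ = 1141.15 K, T₂ = 1031.15 K. ΔS = ∫dQ_rev/T = m c ln(T₂/T₁) = 931 × 0.231 × ln(1031.15/1141.15) = -21.8 J/K.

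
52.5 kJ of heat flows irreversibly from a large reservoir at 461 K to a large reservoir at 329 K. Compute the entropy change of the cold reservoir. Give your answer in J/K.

ΔS_cold = 160 J/K

The cold reservoir gains heat Q, so ΔS_cold = +Q/T_C = 52500/329 = 160 J/K.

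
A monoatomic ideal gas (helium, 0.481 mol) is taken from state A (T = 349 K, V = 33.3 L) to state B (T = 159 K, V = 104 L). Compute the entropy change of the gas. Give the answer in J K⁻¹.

Entropy is a state function: ΔS = nC_V ln(T₂/T₁) + nR ln(V₂/V₁), with C_V = 3R/2 = 12.47 J mol⁻¹ K⁻¹ for a monoatomic ideal gas.
ΔS = 0.481 × [12.47 × ln(159/349) + 8.314 × ln(104/33.3)] = -0.162 J/K.

ΔS = -0.162 J/K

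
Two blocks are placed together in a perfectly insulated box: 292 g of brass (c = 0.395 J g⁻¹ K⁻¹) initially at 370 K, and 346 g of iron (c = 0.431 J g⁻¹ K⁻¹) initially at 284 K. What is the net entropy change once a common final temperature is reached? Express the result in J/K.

Energy balance: T_f = (m₁c₁T₁ + m₂c₂T₂)/(m₁c₁ + m₂c₂) = 321.51 K.
ΔS₁ = m₁c₁ ln(T_f/T₁) = 115.34 × ln(321.51/370) = -16.204 J/K.
ΔS₂ = m₂c₂ ln(T_f/T₂) = 149.126 × ln(321.51/284) = 18.498 J/K.
ΔS_total = -16.204 + 18.498 = 2.29 J/K.

ΔS_total = 2.29 J/K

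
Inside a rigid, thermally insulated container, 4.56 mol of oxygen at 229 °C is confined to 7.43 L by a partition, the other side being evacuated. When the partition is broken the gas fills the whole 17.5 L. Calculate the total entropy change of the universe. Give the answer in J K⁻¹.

For an ideal gas in free expansion Q = 0 and W = 0, so T is unchanged.
Entropy is a state function; using a reversible isothermal path, ΔS_gas = nR ln(V₂/V₁) = 4.56 × 8.314 × ln(17.5/7.43) = 32.5 J/K.
The insulated surroundings exchange no heat, so ΔS_surr = 0 and ΔS_universe = ΔS_gas.

ΔS_universe = 32.5 J/K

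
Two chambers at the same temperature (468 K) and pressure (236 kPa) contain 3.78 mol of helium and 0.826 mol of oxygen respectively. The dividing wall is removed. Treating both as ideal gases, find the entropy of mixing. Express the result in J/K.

Mole fractions: x_A = 3.78/4.61 = 0.821, x_B = 0.179.
ΔS_mix = −R(n_A ln x_A + n_B ln x_B) = −8.314 × (3.78 ln 0.821 + 0.826 ln 0.179) = 18 J/K.

ΔS_mix = 18 J/K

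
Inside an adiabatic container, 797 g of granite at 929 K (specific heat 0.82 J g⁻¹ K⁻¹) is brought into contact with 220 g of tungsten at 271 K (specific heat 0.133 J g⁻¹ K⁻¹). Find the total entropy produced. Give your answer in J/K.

Energy balance: T_f = (m₁c₁T₁ + m₂c₂T₂)/(m₁c₁ + m₂c₂) = 900.8 K.
ΔS₁ = m₁c₁ ln(T_f/T₁) = 653.54 × ln(900.8/929) = -20.14 J/K.
ΔS₂ = m₂c₂ ln(T_f/T₂) = 29.26 × ln(900.8/271) = 35.15 J/K.
ΔS_total = -20.14 + 35.15 = 15 J/K.

ΔS_total = 15 J/K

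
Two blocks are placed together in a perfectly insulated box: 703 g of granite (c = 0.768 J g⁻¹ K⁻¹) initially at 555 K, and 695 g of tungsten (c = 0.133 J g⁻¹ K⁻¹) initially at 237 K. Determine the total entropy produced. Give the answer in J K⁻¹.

ΔS_total = 23.3 J/K

Energy balance: T_f = (m₁c₁T₁ + m₂c₂T₂)/(m₁c₁ + m₂c₂) = 508.51 K.
ΔS₁ = m₁c₁ ln(T_f/T₁) = 539.904 × ln(508.51/555) = -47.23 J/K.
ΔS₂ = m₂c₂ ln(T_f/T₂) = 92.435 × ln(508.51/237) = 70.57 J/K.
ΔS_total = -47.23 + 70.57 = 23.3 J/K.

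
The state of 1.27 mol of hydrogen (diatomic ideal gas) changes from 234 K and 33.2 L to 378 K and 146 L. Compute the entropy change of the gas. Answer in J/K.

Entropy is a state function: ΔS = nC_V ln(T₂/T₁) + nR ln(V₂/V₁), with C_V = 5R/2 = 20.79 J mol⁻¹ K⁻¹ for a diatomic ideal gas.
ΔS = 1.27 × [20.79 × ln(378/234) + 8.314 × ln(146/33.2)] = 28.3 J/K.

ΔS = 28.3 J/K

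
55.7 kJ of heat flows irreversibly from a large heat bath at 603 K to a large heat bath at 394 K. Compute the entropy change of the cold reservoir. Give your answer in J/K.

The cold reservoir gains heat Q, so ΔS_cold = +Q/T_C = 55700/394 = 141 J/K.

ΔS_cold = 141 J/K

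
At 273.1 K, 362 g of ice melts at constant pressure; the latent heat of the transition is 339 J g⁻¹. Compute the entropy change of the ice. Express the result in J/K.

Heat absorbed by the substance: Q = mL = 362 × 339 = 122718 J.
At constant T, ΔS = Q_rev/T = 122718 / 273.1 = 449 J/K.

ΔS = 449 J/K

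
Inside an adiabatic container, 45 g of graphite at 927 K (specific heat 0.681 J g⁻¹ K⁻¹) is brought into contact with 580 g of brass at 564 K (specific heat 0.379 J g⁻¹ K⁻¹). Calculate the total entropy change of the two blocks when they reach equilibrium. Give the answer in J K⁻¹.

ΔS_total = 3.76 J/K

Energy balance: T_f = (m₁c₁T₁ + m₂c₂T₂)/(m₁c₁ + m₂c₂) = 608.41 K.
ΔS₁ = m₁c₁ ln(T_f/T₁) = 30.645 × ln(608.41/927) = -12.9 J/K.
ΔS₂ = m₂c₂ ln(T_f/T₂) = 219.82 × ln(608.41/564) = 16.66 J/K.
ΔS_total = -12.9 + 16.66 = 3.76 J/K.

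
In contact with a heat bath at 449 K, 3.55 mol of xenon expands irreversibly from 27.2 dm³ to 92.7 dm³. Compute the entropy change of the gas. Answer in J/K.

ΔS_gas = 36.2 J/K

Entropy is a state function, so ΔS_gas depends only on the end states.
For an isothermal ideal gas ΔS_gas = nR ln(V₂/V₁) = 3.55 × 8.314 × ln(92.7/27.2) = 36.2 J/K.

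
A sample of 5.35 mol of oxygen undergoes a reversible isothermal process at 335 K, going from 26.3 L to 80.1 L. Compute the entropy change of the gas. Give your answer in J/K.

ΔS_gas = 49.5 J/K

For an isothermal ideal gas ΔS_gas = nR ln(V₂/V₁) = 5.35 × 8.314 × ln(80.1/26.3) = 49.5 J/K.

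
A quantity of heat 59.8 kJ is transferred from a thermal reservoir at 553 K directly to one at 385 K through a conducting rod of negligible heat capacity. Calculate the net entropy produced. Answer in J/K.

ΔS_hot = −Q/T_H = −59800/553 = -108.1 J/K and ΔS_cold = +Q/T_C = 59800/385 = 155.3 J/K.
ΔS_total = -108.1 + 155.3 = 47.2 J/K, positive as the second law requires.

ΔS_total = 47.2 J/K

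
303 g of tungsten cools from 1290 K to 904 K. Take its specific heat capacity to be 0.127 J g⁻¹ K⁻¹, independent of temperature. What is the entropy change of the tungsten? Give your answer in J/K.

ΔS = -13.7 J/K

ΔS = ∫dQ_rev/T = m c ln(T₂/T₁) = 303 × 0.127 × ln(904/1290) = -13.7 J/K.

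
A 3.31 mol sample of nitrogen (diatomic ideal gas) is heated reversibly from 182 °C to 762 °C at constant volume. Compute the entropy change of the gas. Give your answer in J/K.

In kelvin: T₁ = 455.15 K, T₂ = 1035.15 K. At constant volume, ΔS = nC_V ln(T₂/T₁) with C_V = 5R/2 = 20.79 J mol⁻¹ K⁻¹.
ΔS = 3.31 × 20.79 × ln(1035.15/455.15) = 56.5 J/K.

ΔS = 56.5 J/K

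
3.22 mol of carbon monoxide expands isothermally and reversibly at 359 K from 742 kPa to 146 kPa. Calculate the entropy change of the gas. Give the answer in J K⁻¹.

For an isothermal ideal gas ΔS_gas = nR ln(P₁/P₂) = 3.22 × 8.314 × ln(742/146) = 43.5 J/K.

ΔS_gas = 43.5 J/K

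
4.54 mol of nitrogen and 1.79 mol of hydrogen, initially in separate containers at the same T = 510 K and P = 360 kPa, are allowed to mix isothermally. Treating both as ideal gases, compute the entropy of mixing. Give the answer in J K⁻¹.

Mole fractions: x_A = 4.54/6.33 = 0.717, x_B = 0.283.
ΔS_mix = −R(n_A ln x_A + n_B ln x_B) = −8.314 × (4.54 ln 0.717 + 1.79 ln 0.283) = 31.3 J/K.

ΔS_mix = 31.3 J/K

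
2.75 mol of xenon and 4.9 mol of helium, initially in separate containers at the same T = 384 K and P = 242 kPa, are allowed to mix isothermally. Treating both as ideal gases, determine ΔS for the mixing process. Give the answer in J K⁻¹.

ΔS_mix = 41.5 J/K

Mole fractions: x_A = 2.75/7.65 = 0.359, x_B = 0.641.
ΔS_mix = −R(n_A ln x_A + n_B ln x_B) = −8.314 × (2.75 ln 0.359 + 4.9 ln 0.641) = 41.5 J/K.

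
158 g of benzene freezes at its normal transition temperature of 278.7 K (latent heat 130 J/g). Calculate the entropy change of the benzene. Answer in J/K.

ΔS = -73.7 J/K

Heat released by the substance: Q = −mL = −158 × 130 = −20540 J.
At constant T, ΔS = Q_rev/T = −20540 / 278.7 = -73.7 J/K.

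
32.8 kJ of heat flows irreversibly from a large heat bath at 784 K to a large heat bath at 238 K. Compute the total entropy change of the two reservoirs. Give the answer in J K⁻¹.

ΔS_total = 96 J/K

ΔS_hot = −Q/T_H = −32800/784 = -41.84 J/K and ΔS_cold = +Q/T_C = 32800/238 = 137.8 J/K.
ΔS_total = -41.84 + 137.8 = 96 J/K, positive as the second law requires.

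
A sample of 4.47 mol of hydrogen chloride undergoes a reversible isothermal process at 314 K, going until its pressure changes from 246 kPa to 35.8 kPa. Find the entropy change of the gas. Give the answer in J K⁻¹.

ΔS_gas = 71.6 J/K

For an isothermal ideal gas ΔS_gas = nR ln(P₁/P₂) = 4.47 × 8.314 × ln(246/35.8) = 71.6 J/K.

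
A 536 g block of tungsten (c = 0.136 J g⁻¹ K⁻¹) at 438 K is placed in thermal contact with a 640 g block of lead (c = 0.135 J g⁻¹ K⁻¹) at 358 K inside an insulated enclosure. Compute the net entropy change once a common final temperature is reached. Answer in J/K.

Energy balance: T_f = (m₁c₁T₁ + m₂c₂T₂)/(m₁c₁ + m₂c₂) = 394.61 K.
ΔS₁ = m₁c₁ ln(T_f/T₁) = 72.896 × ln(394.61/438) = -7.605 J/K.
ΔS₂ = m₂c₂ ln(T_f/T₂) = 86.4 × ln(394.61/358) = 8.412 J/K.
ΔS_total = -7.605 + 8.412 = 0.807 J/K.

ΔS_total = 0.807 J/K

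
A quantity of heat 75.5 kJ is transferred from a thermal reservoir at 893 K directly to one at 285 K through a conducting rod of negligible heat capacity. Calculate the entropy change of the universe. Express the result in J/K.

ΔS_total = 180 J/K

ΔS_hot = −Q/T_H = −75500/893 = -84.55 J/K and ΔS_cold = +Q/T_C = 75500/285 = 264.9 J/K.
ΔS_total = -84.55 + 264.9 = 180 J/K, positive as the second law requires.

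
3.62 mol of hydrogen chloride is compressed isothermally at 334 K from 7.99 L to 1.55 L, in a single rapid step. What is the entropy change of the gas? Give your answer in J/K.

ΔS_gas = -49.4 J/K

Entropy is a state function, so ΔS_gas depends only on the end states.
For an isothermal ideal gas ΔS_gas = nR ln(V₂/V₁) = 3.62 × 8.314 × ln(1.55/7.99) = -49.4 J/K.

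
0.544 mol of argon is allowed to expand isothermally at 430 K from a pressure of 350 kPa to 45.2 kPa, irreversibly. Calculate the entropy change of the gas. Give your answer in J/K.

ΔS_gas = 9.26 J/K

Entropy is a state function, so ΔS_gas depends only on the end states.
For an isothermal ideal gas ΔS_gas = nR ln(P₁/P₂) = 0.544 × 8.314 × ln(350/45.2) = 9.26 J/K.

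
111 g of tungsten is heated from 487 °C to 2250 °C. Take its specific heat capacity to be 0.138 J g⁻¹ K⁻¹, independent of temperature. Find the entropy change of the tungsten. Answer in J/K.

ΔS = 18.4 J/K

In kelvin: T₁ = 760.15 K, T₂ = 2523.15 K. ΔS = ∫dQ_rev/T = m c ln(T₂/T₁) = 111 × 0.138 × ln(2523.15/760.15) = 18.4 J/K.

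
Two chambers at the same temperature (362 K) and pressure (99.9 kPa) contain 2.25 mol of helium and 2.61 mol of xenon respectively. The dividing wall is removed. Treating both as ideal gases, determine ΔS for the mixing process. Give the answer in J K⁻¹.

Mole fractions: x_A = 2.25/4.86 = 0.463, x_B = 0.537.
ΔS_mix = −R(n_A ln x_A + n_B ln x_B) = −8.314 × (2.25 ln 0.463 + 2.61 ln 0.537) = 27.9 J/K.

ΔS_mix = 27.9 J/K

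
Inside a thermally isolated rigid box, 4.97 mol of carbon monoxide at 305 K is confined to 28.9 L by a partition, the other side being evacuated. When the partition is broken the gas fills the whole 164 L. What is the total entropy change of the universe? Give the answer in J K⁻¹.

For an ideal gas in free expansion Q = 0 and W = 0, so T is unchanged.
Entropy is a state function; using a reversible isothermal path, ΔS_gas = nR ln(V₂/V₁) = 4.97 × 8.314 × ln(164/28.9) = 71.7 J/K.
The insulated surroundings exchange no heat, so ΔS_surr = 0 and ΔS_universe = ΔS_gas.

ΔS_universe = 71.7 J/K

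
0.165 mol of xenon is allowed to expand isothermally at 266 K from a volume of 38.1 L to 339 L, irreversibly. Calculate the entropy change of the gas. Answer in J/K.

Entropy is a state function, so ΔS_gas depends only on the end states.
For an isothermal ideal gas ΔS_gas = nR ln(V₂/V₁) = 0.165 × 8.314 × ln(339/38.1) = 3 J/K.

ΔS_gas = 3 J/K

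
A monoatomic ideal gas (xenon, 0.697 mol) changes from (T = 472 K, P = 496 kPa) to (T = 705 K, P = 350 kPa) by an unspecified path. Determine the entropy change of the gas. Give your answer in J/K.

ΔS = 7.83 J/K

ΔS = nC_p ln(T₂/T₁) − nR ln(P₂/P₁), with C_p = 5R/2 = 20.79 J mol⁻¹ K⁻¹ for a monoatomic ideal gas.
ΔS = 0.697 × [20.79 × ln(705/472) − 8.314 × ln(350/496)] = 7.83 J/K.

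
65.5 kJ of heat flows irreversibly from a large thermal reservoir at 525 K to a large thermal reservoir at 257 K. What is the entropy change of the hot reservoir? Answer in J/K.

ΔS_hot = -125 J/K

The hot reservoir loses heat Q, so ΔS_hot = −Q/T_H = −65500/525 = -125 J/K.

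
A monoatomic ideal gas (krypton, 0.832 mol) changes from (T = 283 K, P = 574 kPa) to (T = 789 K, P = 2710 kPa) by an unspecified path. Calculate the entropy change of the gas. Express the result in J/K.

ΔS = 6.99 J/K

ΔS = nC_p ln(T₂/T₁) − nR ln(P₂/P₁), with C_p = 5R/2 = 20.79 J mol⁻¹ K⁻¹ for a monoatomic ideal gas.
ΔS = 0.832 × [20.79 × ln(789/283) − 8.314 × ln(2710/574)] = 6.99 J/K.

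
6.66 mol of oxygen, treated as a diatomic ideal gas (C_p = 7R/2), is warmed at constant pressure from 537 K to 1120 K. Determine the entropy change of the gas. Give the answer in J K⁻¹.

ΔS = 142 J/K

At constant pressure, ΔS = nC_p ln(T₂/T₁) with C_p = 7R/2 = 29.1 J mol⁻¹ K⁻¹.
ΔS = 6.66 × 29.1 × ln(1120/537) = 142 J/K.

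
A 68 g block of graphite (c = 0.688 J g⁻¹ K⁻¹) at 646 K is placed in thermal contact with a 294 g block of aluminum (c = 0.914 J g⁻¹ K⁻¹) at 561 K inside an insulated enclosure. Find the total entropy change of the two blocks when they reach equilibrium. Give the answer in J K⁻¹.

ΔS_total = 0.41 J/K

Energy balance: T_f = (m₁c₁T₁ + m₂c₂T₂)/(m₁c₁ + m₂c₂) = 573.6 K.
ΔS₁ = m₁c₁ ln(T_f/T₁) = 46.784 × ln(573.6/646) = -5.561 J/K.
ΔS₂ = m₂c₂ ln(T_f/T₂) = 268.716 × ln(573.6/561) = 5.971 J/K.
ΔS_total = -5.561 + 5.971 = 0.41 J/K.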